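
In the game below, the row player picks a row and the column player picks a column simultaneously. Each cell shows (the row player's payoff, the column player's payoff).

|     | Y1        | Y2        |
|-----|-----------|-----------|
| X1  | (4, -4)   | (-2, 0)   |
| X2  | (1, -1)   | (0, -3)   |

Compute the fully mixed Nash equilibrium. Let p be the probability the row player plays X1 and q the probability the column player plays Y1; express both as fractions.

In a mixed NE each player is indifferent between their pure strategies, so the opponent's mix sets the indifference.
The column player indifferent between Y1 and Y2: p·(-4) + (1−p)·(-1) = p·0 + (1−p)·(-3) ⟹ (-1) + (-3)p = (-3) + 3p ⟹ p = 1/3.
The row player indifferent between X1 and X2: q·4 + (1−q)·(-2) = q·1 + (1−q)·0 ⟹ (-2) + 6q = 0 + 1q ⟹ q = 2/5.

p = 1/3, q = 2/5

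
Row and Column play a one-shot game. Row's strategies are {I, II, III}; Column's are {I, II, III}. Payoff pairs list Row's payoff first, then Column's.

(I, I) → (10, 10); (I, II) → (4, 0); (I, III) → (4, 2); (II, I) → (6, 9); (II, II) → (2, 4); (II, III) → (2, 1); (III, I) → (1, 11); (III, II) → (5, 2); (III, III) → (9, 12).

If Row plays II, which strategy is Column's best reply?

I

With Row fixed at II, Column's payoffs are: I → 9, II → 4, III → 1.
The maximum is 9, achieved by I.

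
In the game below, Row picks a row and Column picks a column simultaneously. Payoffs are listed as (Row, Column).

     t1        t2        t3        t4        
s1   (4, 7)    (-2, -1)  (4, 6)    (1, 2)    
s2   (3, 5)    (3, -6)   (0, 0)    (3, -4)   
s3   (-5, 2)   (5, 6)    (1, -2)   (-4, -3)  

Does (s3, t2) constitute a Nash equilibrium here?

Holding Column at t2: Row gets 5 from s3, versus -2 from s1, 3 from s2. No profitable deviation for Row.
Holding Row at s3: Column gets 6 from t2, versus 2 from t1, -2 from t3, -3 from t4. No profitable deviation for Column either.

Yes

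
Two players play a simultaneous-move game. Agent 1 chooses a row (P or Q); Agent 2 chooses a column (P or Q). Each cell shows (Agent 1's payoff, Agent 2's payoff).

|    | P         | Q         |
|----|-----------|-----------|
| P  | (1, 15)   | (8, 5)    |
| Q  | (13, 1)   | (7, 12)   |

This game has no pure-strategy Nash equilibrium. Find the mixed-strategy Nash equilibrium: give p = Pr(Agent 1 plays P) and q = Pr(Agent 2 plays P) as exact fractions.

Each player's mixing probability is pinned down by making the *other* player indifferent.
Agent 2 indifferent between P and Q: p·15 + (1−p)·1 = p·5 + (1−p)·12 ⟹ 1 + 14p = 12 + (-7)p ⟹ p = 11/21.
Agent 1 indifferent between P and Q: q·1 + (1−q)·8 = q·13 + (1−q)·7 ⟹ 8 + (-7)q = 7 + 6q ⟹ q = 1/13.

p = 11/21, q = 1/13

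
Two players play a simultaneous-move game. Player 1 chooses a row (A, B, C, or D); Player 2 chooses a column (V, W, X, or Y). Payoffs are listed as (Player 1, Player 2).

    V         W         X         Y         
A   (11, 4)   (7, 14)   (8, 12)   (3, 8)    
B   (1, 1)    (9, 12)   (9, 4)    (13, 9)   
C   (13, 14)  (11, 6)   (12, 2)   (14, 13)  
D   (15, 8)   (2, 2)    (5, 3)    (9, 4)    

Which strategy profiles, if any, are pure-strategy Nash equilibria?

A profile is a Nash equilibrium when each player is best-responding to the other.
Player 1's best responses — vs V: D (payoff 15); vs W: C (payoff 11); vs X: C (payoff 12); vs Y: C (payoff 14).
Player 2's best responses — vs A: W (payoff 14); vs B: W (payoff 12); vs C: V (payoff 14); vs D: V (payoff 8).
The only mutual best response is (D, V); neither player gains by switching there.

(D, V)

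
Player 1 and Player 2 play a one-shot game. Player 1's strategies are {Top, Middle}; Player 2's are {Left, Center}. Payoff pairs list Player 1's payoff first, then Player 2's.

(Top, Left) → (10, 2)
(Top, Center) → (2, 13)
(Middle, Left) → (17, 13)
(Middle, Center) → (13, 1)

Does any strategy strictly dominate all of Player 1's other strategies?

Middle

Check whether one of Player 1's strategies beats all alternatives regardless of what the opponent does.
Middle strictly dominates: vs Left: 17 > 10; vs Center: 13 > 2.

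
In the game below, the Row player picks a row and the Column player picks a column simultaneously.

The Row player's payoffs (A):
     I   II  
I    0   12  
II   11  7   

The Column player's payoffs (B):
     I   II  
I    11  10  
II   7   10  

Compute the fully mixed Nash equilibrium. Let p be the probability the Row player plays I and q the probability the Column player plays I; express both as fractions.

p = 3/4, q = 5/16

In a mixed NE each player is indifferent between their pure strategies, so the opponent's mix sets the indifference.
The Column player indifferent between I and II: p·11 + (1−p)·7 = p·10 + (1−p)·10 ⟹ 7 + 4p = 10 + 0p ⟹ p = 3/4.
The Row player indifferent between I and II: q·0 + (1−q)·12 = q·11 + (1−q)·7 ⟹ 12 + (-12)q = 7 + 4q ⟹ q = 5/16.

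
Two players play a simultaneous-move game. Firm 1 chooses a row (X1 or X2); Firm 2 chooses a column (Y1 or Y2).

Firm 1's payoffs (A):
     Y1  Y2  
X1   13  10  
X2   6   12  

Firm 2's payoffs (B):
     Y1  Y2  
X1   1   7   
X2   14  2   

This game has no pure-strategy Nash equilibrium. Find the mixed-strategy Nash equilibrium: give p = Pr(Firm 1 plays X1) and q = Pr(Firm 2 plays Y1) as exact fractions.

Each player's mixing probability is pinned down by making the *other* player indifferent.
Firm 2 indifferent between Y1 and Y2: p·1 + (1−p)·14 = p·7 + (1−p)·2 ⟹ 14 + (-13)p = 2 + 5p ⟹ p = 2/3.
Firm 1 indifferent between X1 and X2: q·13 + (1−q)·10 = q·6 + (1−q)·12 ⟹ 10 + 3q = 12 + (-6)q ⟹ q = 2/9.

p = 2/3, q = 2/9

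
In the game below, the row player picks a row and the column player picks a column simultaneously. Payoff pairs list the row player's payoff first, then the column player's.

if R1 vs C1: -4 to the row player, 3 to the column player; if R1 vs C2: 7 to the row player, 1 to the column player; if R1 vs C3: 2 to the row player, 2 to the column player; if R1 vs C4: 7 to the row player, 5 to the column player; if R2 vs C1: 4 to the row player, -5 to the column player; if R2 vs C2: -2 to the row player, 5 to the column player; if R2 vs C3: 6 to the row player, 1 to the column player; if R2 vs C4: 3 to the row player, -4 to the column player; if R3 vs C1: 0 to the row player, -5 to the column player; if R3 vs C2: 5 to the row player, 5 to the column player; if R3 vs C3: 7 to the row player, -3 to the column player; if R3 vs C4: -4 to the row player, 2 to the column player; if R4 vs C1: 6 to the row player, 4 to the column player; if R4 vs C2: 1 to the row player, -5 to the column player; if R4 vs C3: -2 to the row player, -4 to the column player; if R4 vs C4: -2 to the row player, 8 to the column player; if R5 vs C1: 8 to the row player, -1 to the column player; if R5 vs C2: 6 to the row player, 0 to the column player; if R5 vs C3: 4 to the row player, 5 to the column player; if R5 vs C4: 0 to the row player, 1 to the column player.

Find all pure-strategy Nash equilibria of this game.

(R1, C4)

Find each player's best response to every opponent strategy; NE are the intersections.
The row player's best responses — vs C1: R5 (payoff 8); vs C2: R1 (payoff 7); vs C3: R3 (payoff 7); vs C4: R1 (payoff 7).
The column player's best responses — vs R1: C4 (payoff 5); vs R2: C2 (payoff 5); vs R3: C2 (payoff 5); vs R4: C4 (payoff 8); vs R5: C3 (payoff 5).
The only mutual best response is (R1, C4); neither player gains by switching there.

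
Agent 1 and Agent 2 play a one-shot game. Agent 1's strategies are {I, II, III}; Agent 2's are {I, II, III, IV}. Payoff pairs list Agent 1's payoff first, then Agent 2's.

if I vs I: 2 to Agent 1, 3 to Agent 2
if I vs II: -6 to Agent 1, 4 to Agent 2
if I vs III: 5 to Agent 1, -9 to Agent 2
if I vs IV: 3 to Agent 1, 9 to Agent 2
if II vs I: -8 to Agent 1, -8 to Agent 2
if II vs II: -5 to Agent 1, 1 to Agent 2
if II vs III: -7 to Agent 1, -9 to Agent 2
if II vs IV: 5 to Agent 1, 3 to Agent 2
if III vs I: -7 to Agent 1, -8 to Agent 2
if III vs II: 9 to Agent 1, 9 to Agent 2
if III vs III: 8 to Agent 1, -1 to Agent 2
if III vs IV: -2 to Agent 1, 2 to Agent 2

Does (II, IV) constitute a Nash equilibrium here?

Yes

Holding Agent 2 at IV: Agent 1 gets 5 from II, versus 3 from I, -2 from III. No profitable deviation for Agent 1.
Holding Agent 1 at II: Agent 2 gets 3 from IV, versus -8 from I, 1 from II, -9 from III. No profitable deviation for Agent 2 either.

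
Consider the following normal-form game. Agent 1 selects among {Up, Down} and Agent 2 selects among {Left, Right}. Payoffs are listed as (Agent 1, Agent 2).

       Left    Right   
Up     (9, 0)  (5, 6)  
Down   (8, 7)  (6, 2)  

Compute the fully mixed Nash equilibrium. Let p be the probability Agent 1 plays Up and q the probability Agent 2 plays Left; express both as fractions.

In a mixed NE each player is indifferent between their pure strategies, so the opponent's mix sets the indifference.
Agent 2 indifferent between Left and Right: p·0 + (1−p)·7 = p·6 + (1−p)·2 ⟹ 7 + (-7)p = 2 + 4p ⟹ p = 5/11.
Agent 1 indifferent between Up and Down: q·9 + (1−q)·5 = q·8 + (1−q)·6 ⟹ 5 + 4q = 6 + 2q ⟹ q = 1/2.

p = 5/11, q = 1/2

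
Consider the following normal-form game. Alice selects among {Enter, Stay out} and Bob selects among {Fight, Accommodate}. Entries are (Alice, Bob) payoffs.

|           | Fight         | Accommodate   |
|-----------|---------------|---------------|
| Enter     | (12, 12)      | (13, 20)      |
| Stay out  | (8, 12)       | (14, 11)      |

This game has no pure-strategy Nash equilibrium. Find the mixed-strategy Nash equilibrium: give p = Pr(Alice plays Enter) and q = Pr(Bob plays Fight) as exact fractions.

p = 1/9, q = 1/5

In a mixed NE each player is indifferent between their pure strategies, so the opponent's mix sets the indifference.
Bob indifferent between Fight and Accommodate: p·12 + (1−p)·12 = p·20 + (1−p)·11 ⟹ 12 + 0p = 11 + 9p ⟹ p = 1/9.
Alice indifferent between Enter and Stay out: q·12 + (1−q)·13 = q·8 + (1−q)·14 ⟹ 13 + (-1)q = 14 + (-6)q ⟹ q = 1/5.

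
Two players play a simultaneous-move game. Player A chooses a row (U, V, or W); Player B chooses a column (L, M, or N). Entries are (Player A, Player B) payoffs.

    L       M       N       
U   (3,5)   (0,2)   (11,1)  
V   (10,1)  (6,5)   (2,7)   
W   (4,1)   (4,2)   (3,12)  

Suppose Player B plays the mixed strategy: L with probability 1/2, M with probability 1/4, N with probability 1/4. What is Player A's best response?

V

Compute Player A's expected payoff from each pure strategy against the given mix.
U: (1/2)·3 + (1/4)·0 + (1/4)·11 = 17/4
V: (1/2)·10 + (1/4)·6 + (1/4)·2 = 7
W: (1/2)·4 + (1/4)·4 + (1/4)·3 = 15/4
Highest expected payoff is 7, from V.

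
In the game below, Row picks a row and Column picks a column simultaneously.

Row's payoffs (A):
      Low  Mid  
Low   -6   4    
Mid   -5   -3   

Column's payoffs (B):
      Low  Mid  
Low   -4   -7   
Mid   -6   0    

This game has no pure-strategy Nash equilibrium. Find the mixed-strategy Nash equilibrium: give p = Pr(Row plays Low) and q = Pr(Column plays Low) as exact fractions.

Each player's mixing probability is pinned down by making the *other* player indifferent.
Column indifferent between Low and Mid: p·(-4) + (1−p)·(-6) = p·(-7) + (1−p)·0 ⟹ (-6) + 2p = 0 + (-7)p ⟹ p = 2/3.
Row indifferent between Low and Mid: q·(-6) + (1−q)·4 = q·(-5) + (1−q)·(-3) ⟹ 4 + (-10)q = (-3) + (-2)q ⟹ q = 7/8.

p = 2/3, q = 7/8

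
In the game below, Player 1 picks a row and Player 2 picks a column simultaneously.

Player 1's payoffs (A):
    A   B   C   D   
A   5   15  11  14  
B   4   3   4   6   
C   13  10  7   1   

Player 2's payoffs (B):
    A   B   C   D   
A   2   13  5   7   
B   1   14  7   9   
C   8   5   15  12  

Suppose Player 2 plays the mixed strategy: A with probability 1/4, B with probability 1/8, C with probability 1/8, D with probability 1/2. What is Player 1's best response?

A

Compute Player 1's expected payoff from each pure strategy against the given mix.
A: (1/4)·5 + (1/8)·15 + (1/8)·11 + (1/2)·14 = 23/2
B: (1/4)·4 + (1/8)·3 + (1/8)·4 + (1/2)·6 = 39/8
C: (1/4)·13 + (1/8)·10 + (1/8)·7 + (1/2)·1 = 47/8
Highest expected payoff is 23/2, from A.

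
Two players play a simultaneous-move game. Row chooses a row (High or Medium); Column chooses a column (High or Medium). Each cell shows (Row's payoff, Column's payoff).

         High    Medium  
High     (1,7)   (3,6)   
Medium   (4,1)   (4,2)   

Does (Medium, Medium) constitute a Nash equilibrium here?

Yes

Holding Column at Medium: Row gets 4 from Medium, versus 3 from High. No profitable deviation for Row.
Holding Row at Medium: Column gets 2 from Medium, versus 1 from High. No profitable deviation for Column either.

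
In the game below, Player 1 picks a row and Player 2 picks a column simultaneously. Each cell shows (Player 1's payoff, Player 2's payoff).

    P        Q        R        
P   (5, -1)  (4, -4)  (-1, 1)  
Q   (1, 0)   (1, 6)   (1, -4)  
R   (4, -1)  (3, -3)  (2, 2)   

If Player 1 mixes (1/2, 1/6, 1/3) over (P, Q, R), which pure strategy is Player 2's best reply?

Player 2's best reply maximizes expected payoff against the mix.
P: (1/2)·(-1) + (1/6)·0 + (1/3)·(-1) = -5/6
Q: (1/2)·(-4) + (1/6)·6 + (1/3)·(-3) = -2
R: (1/2)·1 + (1/6)·(-4) + (1/3)·2 = 1/2
Highest expected payoff is 1/2, from R.

R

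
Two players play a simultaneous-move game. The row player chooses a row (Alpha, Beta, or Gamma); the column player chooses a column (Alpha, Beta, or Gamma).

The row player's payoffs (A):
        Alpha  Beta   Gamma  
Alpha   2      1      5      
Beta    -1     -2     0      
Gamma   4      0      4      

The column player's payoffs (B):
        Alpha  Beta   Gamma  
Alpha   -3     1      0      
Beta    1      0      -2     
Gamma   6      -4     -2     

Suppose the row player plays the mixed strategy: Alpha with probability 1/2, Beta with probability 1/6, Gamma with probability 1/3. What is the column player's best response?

Compute the column player's expected payoff from each pure strategy against the given mix.
Alpha: (1/2)·(-3) + (1/6)·1 + (1/3)·6 = 2/3
Beta: (1/2)·1 + (1/6)·0 + (1/3)·(-4) = -5/6
Gamma: (1/2)·0 + (1/6)·(-2) + (1/3)·(-2) = -1
Highest expected payoff is 2/3, from Alpha.

Alpha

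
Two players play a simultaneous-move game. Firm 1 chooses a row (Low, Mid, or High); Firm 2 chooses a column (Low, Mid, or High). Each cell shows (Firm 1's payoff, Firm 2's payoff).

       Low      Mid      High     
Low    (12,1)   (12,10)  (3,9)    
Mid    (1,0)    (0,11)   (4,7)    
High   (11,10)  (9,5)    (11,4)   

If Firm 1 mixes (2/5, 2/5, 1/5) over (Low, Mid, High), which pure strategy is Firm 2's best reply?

Compute Firm 2's expected payoff from each pure strategy against the given mix.
Low: (2/5)·1 + (2/5)·0 + (1/5)·10 = 12/5
Mid: (2/5)·10 + (2/5)·11 + (1/5)·5 = 47/5
High: (2/5)·9 + (2/5)·7 + (1/5)·4 = 36/5
Highest expected payoff is 47/5, from Mid.

Mid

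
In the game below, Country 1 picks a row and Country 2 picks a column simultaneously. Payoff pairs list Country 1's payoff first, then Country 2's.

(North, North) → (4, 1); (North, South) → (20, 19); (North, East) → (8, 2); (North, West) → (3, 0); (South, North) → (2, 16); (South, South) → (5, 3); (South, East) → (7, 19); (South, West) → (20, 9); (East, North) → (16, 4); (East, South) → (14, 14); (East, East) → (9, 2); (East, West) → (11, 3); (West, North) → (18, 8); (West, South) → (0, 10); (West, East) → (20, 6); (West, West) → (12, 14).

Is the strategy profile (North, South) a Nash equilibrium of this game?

Yes

Holding Country 2 at South: Country 1 gets 20 from North, versus 5 from South, 14 from East, 0 from West. No profitable deviation for Country 1.
Holding Country 1 at North: Country 2 gets 19 from South, versus 1 from North, 2 from East, 0 from West. No profitable deviation for Country 2 either.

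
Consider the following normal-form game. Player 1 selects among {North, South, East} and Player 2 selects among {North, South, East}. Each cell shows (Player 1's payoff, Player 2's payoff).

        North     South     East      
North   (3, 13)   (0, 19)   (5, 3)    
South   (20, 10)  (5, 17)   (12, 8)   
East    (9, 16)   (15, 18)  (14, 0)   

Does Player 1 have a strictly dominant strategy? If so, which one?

None

A strategy is strictly dominant if it gives Player 1 a strictly higher payoff than every other strategy, against every choice by the opponent.
North is not dominant: against North, South gives 20 > 3.
South is not dominant: against South, East gives 15 > 5.
East is not dominant: against North, South gives 20 > 9.
No single strategy is best against every opponent action.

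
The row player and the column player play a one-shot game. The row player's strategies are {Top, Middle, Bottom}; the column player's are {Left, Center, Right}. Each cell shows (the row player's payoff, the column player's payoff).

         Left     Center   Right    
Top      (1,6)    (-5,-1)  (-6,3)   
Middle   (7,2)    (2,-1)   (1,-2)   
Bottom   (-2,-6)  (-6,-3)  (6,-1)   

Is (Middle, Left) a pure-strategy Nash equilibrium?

Yes

Holding the column player at Left: the row player gets 7 from Middle, versus 1 from Top, -2 from Bottom. No profitable deviation for the row player.
Holding the row player at Middle: the column player gets 2 from Left, versus -1 from Center, -2 from Right. No profitable deviation for the column player either.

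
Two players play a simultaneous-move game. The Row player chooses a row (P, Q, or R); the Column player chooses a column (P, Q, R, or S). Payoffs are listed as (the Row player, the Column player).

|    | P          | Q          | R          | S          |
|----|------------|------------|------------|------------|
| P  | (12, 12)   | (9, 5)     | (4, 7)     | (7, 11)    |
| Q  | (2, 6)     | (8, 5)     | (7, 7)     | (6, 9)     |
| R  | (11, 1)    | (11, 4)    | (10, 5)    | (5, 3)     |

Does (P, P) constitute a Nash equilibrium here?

Holding the Column player at P: the Row player gets 12 from P, versus 2 from Q, 11 from R. No profitable deviation for the Row player.
Holding the Row player at P: the Column player gets 12 from P, versus 5 from Q, 7 from R, 11 from S. No profitable deviation for the Column player either.

Yes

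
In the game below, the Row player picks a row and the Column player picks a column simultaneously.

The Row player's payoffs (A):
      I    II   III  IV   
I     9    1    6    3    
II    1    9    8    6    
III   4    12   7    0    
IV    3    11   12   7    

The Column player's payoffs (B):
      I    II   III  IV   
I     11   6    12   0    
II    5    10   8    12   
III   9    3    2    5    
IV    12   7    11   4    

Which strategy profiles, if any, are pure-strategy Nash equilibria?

Find each player's best response to every opponent strategy; NE are the intersections.
The Row player's best responses — vs I: I (payoff 9); vs II: III (payoff 12); vs III: IV (payoff 12); vs IV: IV (payoff 7).
The Column player's best responses — vs I: III (payoff 12); vs II: IV (payoff 12); vs III: I (payoff 9); vs IV: I (payoff 12).
No cell has both players best-responding. For instance, the Row player's best reply to IV is IV, but against IV the Column player prefers I over IV.

No pure-strategy Nash equilibrium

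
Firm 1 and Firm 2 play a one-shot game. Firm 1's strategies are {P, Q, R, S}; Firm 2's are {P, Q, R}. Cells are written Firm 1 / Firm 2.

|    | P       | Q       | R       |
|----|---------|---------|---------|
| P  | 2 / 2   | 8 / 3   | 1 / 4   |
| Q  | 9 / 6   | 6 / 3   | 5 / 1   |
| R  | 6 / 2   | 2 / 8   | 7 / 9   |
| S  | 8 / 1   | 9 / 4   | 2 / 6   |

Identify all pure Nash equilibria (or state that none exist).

(Q, P) and (R, R)

Check mutual best responses: a cell is a NE iff neither player can gain by unilaterally deviating.
Firm 1's best responses — vs P: Q (payoff 9); vs Q: S (payoff 9); vs R: R (payoff 7).
Firm 2's best responses — vs P: R (payoff 4); vs Q: P (payoff 6); vs R: R (payoff 9); vs S: R (payoff 6).
Mutual best responses occur at (Q, P) and (R, R); at each, neither player gains by switching.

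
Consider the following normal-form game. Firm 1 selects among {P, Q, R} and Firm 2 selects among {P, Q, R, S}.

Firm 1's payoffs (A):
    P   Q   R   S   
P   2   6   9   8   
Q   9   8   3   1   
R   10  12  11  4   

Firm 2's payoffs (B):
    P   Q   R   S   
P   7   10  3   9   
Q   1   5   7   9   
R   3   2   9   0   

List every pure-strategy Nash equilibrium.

(R, R)

A profile is a Nash equilibrium when each player is best-responding to the other.
Firm 1's best responses — vs P: R (payoff 10); vs Q: R (payoff 12); vs R: R (payoff 11); vs S: P (payoff 8).
Firm 2's best responses — vs P: Q (payoff 10); vs Q: S (payoff 9); vs R: R (payoff 9).
The only mutual best response is (R, R); neither player gains by switching there.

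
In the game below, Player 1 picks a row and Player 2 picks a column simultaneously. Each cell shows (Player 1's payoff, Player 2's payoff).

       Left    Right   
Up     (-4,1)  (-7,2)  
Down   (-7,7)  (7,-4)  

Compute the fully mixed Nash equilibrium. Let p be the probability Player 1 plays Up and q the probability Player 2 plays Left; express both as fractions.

p = 11/12, q = 14/17

Each player's mixing probability is pinned down by making the *other* player indifferent.
Player 2 indifferent between Left and Right: p·1 + (1−p)·7 = p·2 + (1−p)·(-4) ⟹ 7 + (-6)p = (-4) + 6p ⟹ p = 11/12.
Player 1 indifferent between Up and Down: q·(-4) + (1−q)·(-7) = q·(-7) + (1−q)·7 ⟹ (-7) + 3q = 7 + (-14)q ⟹ q = 14/17.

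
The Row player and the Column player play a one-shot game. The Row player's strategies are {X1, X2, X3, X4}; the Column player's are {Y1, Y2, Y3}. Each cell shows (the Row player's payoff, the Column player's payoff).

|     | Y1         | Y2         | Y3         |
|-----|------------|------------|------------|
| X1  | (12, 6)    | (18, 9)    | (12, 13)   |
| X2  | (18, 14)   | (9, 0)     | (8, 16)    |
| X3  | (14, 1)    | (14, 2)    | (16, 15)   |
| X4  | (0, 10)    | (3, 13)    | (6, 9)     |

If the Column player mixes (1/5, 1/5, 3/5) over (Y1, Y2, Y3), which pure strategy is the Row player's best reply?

Compute the Row player's expected payoff from each pure strategy against the given mix.
X1: (1/5)·12 + (1/5)·18 + (3/5)·12 = 66/5
X2: (1/5)·18 + (1/5)·9 + (3/5)·8 = 51/5
X3: (1/5)·14 + (1/5)·14 + (3/5)·16 = 76/5
X4: (1/5)·0 + (1/5)·3 + (3/5)·6 = 21/5
Highest expected payoff is 76/5, from X3.

X3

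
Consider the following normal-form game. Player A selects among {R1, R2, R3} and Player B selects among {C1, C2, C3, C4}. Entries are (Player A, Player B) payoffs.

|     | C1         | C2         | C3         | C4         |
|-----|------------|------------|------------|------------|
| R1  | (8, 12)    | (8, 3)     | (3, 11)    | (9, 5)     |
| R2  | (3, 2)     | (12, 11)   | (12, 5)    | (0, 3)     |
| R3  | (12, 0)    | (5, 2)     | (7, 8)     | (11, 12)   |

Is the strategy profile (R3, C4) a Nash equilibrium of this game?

Yes

Holding Player B at C4: Player A gets 11 from R3, versus 9 from R1, 0 from R2. No profitable deviation for Player A.
Holding Player A at R3: Player B gets 12 from C4, versus 0 from C1, 2 from C2, 8 from C3. No profitable deviation for Player B either.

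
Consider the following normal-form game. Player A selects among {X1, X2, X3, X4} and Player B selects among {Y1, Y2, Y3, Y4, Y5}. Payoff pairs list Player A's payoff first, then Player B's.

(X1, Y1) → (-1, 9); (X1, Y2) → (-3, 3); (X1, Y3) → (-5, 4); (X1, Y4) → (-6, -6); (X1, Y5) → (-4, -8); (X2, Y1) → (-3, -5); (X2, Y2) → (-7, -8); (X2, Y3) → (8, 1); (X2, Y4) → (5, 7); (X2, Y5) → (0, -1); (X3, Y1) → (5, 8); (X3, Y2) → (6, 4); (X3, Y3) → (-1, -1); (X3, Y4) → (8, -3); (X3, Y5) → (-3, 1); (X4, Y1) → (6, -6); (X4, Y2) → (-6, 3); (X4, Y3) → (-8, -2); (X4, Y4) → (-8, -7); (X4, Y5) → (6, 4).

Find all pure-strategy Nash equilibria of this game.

Check mutual best responses: a cell is a NE iff neither player can gain by unilaterally deviating.
Player A's best responses — vs Y1: X4 (payoff 6); vs Y2: X3 (payoff 6); vs Y3: X2 (payoff 8); vs Y4: X3 (payoff 8); vs Y5: X4 (payoff 6).
Player B's best responses — vs X1: Y1 (payoff 9); vs X2: Y4 (payoff 7); vs X3: Y1 (payoff 8); vs X4: Y5 (payoff 4).
The only mutual best response is (X4, Y5); neither player gains by switching there.

(X4, Y5)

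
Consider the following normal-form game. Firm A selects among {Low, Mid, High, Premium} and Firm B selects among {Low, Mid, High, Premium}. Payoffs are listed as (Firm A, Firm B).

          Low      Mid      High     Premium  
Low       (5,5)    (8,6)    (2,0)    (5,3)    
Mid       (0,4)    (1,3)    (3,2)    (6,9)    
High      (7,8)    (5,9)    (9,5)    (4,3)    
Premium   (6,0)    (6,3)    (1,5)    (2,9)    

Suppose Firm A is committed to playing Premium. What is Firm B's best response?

With Firm A fixed at Premium, Firm B's payoffs are: Low → 0, Mid → 3, High → 5, Premium → 9.
The maximum is 9, achieved by Premium.

Premium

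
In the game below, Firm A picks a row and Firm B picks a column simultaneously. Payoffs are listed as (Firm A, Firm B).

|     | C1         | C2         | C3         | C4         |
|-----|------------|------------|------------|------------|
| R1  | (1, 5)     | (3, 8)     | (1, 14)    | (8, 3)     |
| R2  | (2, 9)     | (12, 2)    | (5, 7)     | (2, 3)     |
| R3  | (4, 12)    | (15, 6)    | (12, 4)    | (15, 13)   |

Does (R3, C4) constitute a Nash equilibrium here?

Holding Firm B at C4: Firm A gets 15 from R3, versus 8 from R1, 2 from R2. No profitable deviation for Firm A.
Holding Firm A at R3: Firm B gets 13 from C4, versus 12 from C1, 6 from C2, 4 from C3. No profitable deviation for Firm B either.

Yes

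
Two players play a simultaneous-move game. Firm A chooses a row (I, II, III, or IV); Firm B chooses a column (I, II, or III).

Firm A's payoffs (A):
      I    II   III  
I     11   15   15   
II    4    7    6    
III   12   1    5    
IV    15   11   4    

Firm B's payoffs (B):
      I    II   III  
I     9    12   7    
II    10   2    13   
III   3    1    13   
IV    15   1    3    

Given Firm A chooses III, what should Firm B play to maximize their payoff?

III

With Firm A fixed at III, Firm B's payoffs are: I → 3, II → 1, III → 13.
The maximum is 13, achieved by III.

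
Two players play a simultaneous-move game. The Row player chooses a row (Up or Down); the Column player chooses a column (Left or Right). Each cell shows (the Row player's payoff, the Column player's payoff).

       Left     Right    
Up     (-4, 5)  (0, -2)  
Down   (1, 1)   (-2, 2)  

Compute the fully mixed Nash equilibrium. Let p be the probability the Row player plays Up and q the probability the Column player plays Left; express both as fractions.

p = 1/8, q = 2/7

Each player's mixing probability is pinned down by making the *other* player indifferent.
The Column player indifferent between Left and Right: p·5 + (1−p)·1 = p·(-2) + (1−p)·2 ⟹ 1 + 4p = 2 + (-4)p ⟹ p = 1/8.
The Row player indifferent between Up and Down: q·(-4) + (1−q)·0 = q·1 + (1−q)·(-2) ⟹ 0 + (-4)q = (-2) + 3q ⟹ q = 2/7.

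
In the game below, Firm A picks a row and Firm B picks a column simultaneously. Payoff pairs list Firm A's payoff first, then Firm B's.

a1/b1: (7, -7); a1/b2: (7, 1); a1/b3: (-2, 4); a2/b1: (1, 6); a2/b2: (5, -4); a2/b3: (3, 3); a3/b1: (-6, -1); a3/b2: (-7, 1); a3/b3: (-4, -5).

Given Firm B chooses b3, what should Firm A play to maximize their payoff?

a2

With Firm B fixed at b3, Firm A's payoffs are: a1 → -2, a2 → 3, a3 → -4.
The maximum is 3, achieved by a2.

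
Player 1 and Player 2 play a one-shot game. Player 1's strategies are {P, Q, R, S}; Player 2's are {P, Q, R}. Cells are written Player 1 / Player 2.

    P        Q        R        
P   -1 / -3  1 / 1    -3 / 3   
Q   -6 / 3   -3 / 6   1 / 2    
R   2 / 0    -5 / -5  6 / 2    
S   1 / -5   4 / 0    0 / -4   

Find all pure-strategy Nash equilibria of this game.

(R, R) and (S, Q)

A profile is a Nash equilibrium when each player is best-responding to the other.
Player 1's best responses — vs P: R (payoff 2); vs Q: S (payoff 4); vs R: R (payoff 6).
Player 2's best responses — vs P: R (payoff 3); vs Q: Q (payoff 6); vs R: R (payoff 2); vs S: Q (payoff 0).
Mutual best responses occur at (R, R) and (S, Q); at each, neither player gains by switching.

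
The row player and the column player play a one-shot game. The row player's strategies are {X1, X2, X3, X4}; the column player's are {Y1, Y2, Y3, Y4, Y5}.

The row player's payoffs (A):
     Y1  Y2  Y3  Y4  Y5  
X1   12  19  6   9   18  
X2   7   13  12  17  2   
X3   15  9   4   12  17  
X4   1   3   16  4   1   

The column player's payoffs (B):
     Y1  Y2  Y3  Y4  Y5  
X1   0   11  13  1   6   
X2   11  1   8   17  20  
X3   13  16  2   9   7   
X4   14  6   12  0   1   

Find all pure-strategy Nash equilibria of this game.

A profile is a Nash equilibrium when each player is best-responding to the other.
The row player's best responses — vs Y1: X3 (payoff 15); vs Y2: X1 (payoff 19); vs Y3: X4 (payoff 16); vs Y4: X2 (payoff 17); vs Y5: X1 (payoff 18).
The column player's best responses — vs X1: Y3 (payoff 13); vs X2: Y5 (payoff 20); vs X3: Y2 (payoff 16); vs X4: Y1 (payoff 14).
No cell has both players best-responding. For instance, the row player's best reply to Y5 is X1, but against X1 the column player prefers Y3 over Y5.

None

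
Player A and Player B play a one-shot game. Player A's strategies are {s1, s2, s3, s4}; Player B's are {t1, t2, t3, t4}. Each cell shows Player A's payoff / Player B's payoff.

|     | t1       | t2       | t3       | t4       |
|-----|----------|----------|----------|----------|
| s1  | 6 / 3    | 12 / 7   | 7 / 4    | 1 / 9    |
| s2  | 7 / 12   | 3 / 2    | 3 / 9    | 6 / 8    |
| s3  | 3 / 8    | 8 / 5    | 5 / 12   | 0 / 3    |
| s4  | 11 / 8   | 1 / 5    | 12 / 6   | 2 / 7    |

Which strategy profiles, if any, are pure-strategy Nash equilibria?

(s4, t1)

A profile is a Nash equilibrium when each player is best-responding to the other.
Player A's best responses — vs t1: s4 (payoff 11); vs t2: s1 (payoff 12); vs t3: s4 (payoff 12); vs t4: s2 (payoff 6).
Player B's best responses — vs s1: t4 (payoff 9); vs s2: t1 (payoff 12); vs s3: t3 (payoff 12); vs s4: t1 (payoff 8).
The only mutual best response is (s4, t1); neither player gains by switching there.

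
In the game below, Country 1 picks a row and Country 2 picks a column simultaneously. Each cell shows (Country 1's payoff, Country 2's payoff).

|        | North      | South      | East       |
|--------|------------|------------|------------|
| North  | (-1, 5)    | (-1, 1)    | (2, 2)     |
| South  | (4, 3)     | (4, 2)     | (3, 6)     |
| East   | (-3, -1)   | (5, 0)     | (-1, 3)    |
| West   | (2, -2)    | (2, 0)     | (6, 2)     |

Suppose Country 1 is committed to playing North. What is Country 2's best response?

North

With Country 1 fixed at North, Country 2's payoffs are: North → 5, South → 1, East → 2.
The maximum is 5, achieved by North.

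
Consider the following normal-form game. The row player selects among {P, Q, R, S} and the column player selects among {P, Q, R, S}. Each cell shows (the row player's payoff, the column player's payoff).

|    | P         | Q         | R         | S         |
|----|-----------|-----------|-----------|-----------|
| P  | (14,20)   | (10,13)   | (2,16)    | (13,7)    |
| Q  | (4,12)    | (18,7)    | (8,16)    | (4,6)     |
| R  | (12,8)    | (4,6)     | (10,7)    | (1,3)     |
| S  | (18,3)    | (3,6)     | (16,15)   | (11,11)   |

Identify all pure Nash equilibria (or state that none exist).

Find each player's best response to every opponent strategy; NE are the intersections.
The row player's best responses — vs P: S (payoff 18); vs Q: Q (payoff 18); vs R: S (payoff 16); vs S: P (payoff 13).
The column player's best responses — vs P: P (payoff 20); vs Q: R (payoff 16); vs R: P (payoff 8); vs S: R (payoff 15).
The only mutual best response is (S, R); neither player gains by switching there.

(S, R)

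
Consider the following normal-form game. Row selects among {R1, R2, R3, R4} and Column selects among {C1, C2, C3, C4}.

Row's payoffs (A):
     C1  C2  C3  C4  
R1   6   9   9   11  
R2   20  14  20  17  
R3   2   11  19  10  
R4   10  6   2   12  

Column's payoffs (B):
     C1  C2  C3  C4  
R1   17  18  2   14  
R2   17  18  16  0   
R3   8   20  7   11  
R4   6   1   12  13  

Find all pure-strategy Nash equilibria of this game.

A profile is a Nash equilibrium when each player is best-responding to the other.
Row's best responses — vs C1: R2 (payoff 20); vs C2: R2 (payoff 14); vs C3: R2 (payoff 20); vs C4: R2 (payoff 17).
Column's best responses — vs R1: C2 (payoff 18); vs R2: C2 (payoff 18); vs R3: C2 (payoff 20); vs R4: C4 (payoff 13).
The only mutual best response is (R2, C2); neither player gains by switching there.

(R2, C2)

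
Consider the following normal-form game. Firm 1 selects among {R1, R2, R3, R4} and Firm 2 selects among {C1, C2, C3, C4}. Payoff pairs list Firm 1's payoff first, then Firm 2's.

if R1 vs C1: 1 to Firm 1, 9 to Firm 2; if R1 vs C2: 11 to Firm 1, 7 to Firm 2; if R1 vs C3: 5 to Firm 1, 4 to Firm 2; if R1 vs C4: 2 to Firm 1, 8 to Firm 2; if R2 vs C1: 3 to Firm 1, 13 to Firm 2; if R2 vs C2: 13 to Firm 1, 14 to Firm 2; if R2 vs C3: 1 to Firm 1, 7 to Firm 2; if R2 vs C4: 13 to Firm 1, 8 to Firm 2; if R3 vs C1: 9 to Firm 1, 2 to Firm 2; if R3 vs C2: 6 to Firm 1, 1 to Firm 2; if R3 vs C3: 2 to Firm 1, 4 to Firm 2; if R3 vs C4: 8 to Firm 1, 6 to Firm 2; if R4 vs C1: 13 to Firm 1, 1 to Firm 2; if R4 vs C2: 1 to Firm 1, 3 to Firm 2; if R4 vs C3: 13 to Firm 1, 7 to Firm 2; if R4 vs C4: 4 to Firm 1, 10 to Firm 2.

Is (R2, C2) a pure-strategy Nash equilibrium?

Holding Firm 2 at C2: Firm 1 gets 13 from R2, versus 11 from R1, 6 from R3, 1 from R4. No profitable deviation for Firm 1.
Holding Firm 1 at R2: Firm 2 gets 14 from C2, versus 13 from C1, 7 from C3, 8 from C4. No profitable deviation for Firm 2 either.

Yes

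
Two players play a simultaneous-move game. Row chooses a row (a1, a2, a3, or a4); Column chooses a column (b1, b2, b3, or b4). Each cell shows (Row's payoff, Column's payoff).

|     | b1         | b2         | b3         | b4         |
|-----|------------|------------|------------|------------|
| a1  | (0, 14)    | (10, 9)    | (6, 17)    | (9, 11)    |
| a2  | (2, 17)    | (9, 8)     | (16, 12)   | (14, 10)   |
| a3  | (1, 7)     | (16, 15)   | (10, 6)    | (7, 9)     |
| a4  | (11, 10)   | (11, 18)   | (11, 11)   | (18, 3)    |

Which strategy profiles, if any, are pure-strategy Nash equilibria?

A profile is a Nash equilibrium when each player is best-responding to the other.
Row's best responses — vs b1: a4 (payoff 11); vs b2: a3 (payoff 16); vs b3: a2 (payoff 16); vs b4: a4 (payoff 18).
Column's best responses — vs a1: b3 (payoff 17); vs a2: b1 (payoff 17); vs a3: b2 (payoff 15); vs a4: b2 (payoff 18).
The only mutual best response is (a3, b2); neither player gains by switching there.

(a3, b2)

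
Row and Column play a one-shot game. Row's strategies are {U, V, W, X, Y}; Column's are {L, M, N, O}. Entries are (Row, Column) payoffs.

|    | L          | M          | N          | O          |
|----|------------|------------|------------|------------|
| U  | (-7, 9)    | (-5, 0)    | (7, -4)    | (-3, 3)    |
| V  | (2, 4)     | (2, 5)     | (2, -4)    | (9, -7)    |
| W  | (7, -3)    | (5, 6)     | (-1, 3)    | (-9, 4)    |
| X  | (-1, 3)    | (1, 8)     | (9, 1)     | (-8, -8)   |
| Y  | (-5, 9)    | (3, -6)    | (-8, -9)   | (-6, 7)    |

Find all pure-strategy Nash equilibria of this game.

(W, M)

Find each player's best response to every opponent strategy; NE are the intersections.
Row's best responses — vs L: W (payoff 7); vs M: W (payoff 5); vs N: X (payoff 9); vs O: V (payoff 9).
Column's best responses — vs U: L (payoff 9); vs V: M (payoff 5); vs W: M (payoff 6); vs X: M (payoff 8); vs Y: L (payoff 9).
The only mutual best response is (W, M); neither player gains by switching there.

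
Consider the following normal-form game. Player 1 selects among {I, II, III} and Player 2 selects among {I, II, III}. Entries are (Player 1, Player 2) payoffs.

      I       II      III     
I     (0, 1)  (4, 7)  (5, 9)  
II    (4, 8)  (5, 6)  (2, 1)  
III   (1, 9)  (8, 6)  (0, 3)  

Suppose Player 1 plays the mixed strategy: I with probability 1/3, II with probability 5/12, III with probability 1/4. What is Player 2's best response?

II

Player 2's best reply maximizes expected payoff against the mix.
I: (1/3)·1 + (5/12)·8 + (1/4)·9 = 71/12
II: (1/3)·7 + (5/12)·6 + (1/4)·6 = 19/3
III: (1/3)·9 + (5/12)·1 + (1/4)·3 = 25/6
Highest expected payoff is 19/3, from II.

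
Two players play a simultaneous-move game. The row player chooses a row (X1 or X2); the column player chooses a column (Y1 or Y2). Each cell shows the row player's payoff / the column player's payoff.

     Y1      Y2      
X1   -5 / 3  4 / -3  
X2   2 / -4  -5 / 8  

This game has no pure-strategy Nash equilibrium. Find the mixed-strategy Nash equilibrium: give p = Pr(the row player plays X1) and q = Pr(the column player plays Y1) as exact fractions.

Each player's mixing probability is pinned down by making the *other* player indifferent.
The column player indifferent between Y1 and Y2: p·3 + (1−p)·(-4) = p·(-3) + (1−p)·8 ⟹ (-4) + 7p = 8 + (-11)p ⟹ p = 2/3.
The row player indifferent between X1 and X2: q·(-5) + (1−q)·4 = q·2 + (1−q)·(-5) ⟹ 4 + (-9)q = (-5) + 7q ⟹ q = 9/16.

p = 2/3, q = 9/16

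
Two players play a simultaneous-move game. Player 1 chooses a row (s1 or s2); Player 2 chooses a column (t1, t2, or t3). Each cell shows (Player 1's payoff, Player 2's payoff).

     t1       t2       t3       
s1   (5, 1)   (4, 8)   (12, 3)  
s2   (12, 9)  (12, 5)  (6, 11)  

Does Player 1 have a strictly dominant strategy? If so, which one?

No strictly dominant strategy

A strategy is strictly dominant if it gives Player 1 a strictly higher payoff than every other strategy, against every choice by the opponent.
s1 is not dominant: against t1, s2 gives 12 > 5.
s2 is not dominant: against t3, s1 gives 12 > 6.
No single strategy is best against every opponent action.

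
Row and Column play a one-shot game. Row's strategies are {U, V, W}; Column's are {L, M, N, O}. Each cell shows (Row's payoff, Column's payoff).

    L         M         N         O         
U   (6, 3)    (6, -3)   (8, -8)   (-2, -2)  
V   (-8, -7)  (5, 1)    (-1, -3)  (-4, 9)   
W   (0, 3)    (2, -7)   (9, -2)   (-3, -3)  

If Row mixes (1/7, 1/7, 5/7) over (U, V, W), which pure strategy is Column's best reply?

L

Compute Column's expected payoff from each pure strategy against the given mix.
L: (1/7)·3 + (1/7)·(-7) + (5/7)·3 = 11/7
M: (1/7)·(-3) + (1/7)·1 + (5/7)·(-7) = -37/7
N: (1/7)·(-8) + (1/7)·(-3) + (5/7)·(-2) = -3
O: (1/7)·(-2) + (1/7)·9 + (5/7)·(-3) = -8/7
Highest expected payoff is 11/7, from L.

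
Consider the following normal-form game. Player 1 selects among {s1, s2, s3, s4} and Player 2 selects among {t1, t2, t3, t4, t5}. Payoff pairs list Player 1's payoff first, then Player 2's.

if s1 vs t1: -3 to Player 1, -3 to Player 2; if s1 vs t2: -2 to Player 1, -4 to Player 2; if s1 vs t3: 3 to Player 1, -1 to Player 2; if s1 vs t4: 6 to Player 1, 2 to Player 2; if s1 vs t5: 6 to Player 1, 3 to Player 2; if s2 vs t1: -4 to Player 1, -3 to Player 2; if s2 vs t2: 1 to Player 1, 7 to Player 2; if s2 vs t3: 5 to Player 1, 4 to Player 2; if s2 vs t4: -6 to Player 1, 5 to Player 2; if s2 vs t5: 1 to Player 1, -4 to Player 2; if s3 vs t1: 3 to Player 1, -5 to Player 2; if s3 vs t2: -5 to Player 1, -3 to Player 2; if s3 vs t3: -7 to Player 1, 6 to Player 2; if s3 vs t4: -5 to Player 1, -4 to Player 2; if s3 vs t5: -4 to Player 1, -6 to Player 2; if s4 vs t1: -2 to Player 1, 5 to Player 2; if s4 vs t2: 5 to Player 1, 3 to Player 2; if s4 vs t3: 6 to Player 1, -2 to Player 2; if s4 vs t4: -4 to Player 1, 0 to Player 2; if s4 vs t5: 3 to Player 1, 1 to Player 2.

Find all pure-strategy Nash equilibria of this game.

A profile is a Nash equilibrium when each player is best-responding to the other.
Player 1's best responses — vs t1: s3 (payoff 3); vs t2: s4 (payoff 5); vs t3: s4 (payoff 6); vs t4: s1 (payoff 6); vs t5: s1 (payoff 6).
Player 2's best responses — vs s1: t5 (payoff 3); vs s2: t2 (payoff 7); vs s3: t3 (payoff 6); vs s4: t1 (payoff 5).
The only mutual best response is (s1, t5); neither player gains by switching there.

(s1, t5)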